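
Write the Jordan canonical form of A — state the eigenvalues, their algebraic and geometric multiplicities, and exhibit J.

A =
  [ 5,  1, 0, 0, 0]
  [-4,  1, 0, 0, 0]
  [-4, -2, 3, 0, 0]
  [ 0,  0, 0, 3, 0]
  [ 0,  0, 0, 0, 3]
J_2(3) ⊕ J_1(3) ⊕ J_1(3) ⊕ J_1(3)

The characteristic polynomial is
  det(x·I − A) = x^5 - 15*x^4 + 90*x^3 - 270*x^2 + 405*x - 243 = (x - 3)^5

Eigenvalues and multiplicities (the geometric multiplicity of λ is n − rank(A − λI), which equals the number of Jordan blocks for λ):
  λ = 3: algebraic multiplicity = 5, geometric multiplicity = 4

Determining the block sizes for each eigenvalue:
  λ = 3: 4 blocks summing to 5 forces exactly one block of size 2 and the rest size 1 → block sizes [2, 1, 1, 1]

Assembling the blocks gives a Jordan form
J =
  [3, 1, 0, 0, 0]
  [0, 3, 0, 0, 0]
  [0, 0, 3, 0, 0]
  [0, 0, 0, 3, 0]
  [0, 0, 0, 0, 3]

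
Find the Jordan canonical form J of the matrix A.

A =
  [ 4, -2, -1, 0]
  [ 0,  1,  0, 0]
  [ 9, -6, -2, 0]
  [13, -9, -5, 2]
J_2(1) ⊕ J_1(1) ⊕ J_1(2)

The characteristic polynomial is
  det(x·I − A) = x^4 - 5*x^3 + 9*x^2 - 7*x + 2 = (x - 2)*(x - 1)^3

Eigenvalues and multiplicities (the geometric multiplicity of λ is n − rank(A − λI), which equals the number of Jordan blocks for λ):
  λ = 1: algebraic multiplicity = 3, geometric multiplicity = 2
  λ = 2: algebraic multiplicity = 1, geometric multiplicity = 1

Determining the block sizes for each eigenvalue:
  λ = 1: 2 blocks summing to 3 forces exactly one block of size 2 and the rest size 1 → block sizes [2, 1]
  λ = 2: one block (gm = 1), so the single block has size am = 1 → block sizes [1]

Assembling the blocks gives a Jordan form
J =
  [1, 1, 0, 0]
  [0, 1, 0, 0]
  [0, 0, 1, 0]
  [0, 0, 0, 2]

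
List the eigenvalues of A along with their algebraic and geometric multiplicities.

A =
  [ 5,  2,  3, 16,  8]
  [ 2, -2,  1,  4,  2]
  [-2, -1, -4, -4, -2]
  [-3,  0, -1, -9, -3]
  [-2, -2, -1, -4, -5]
λ = -3: alg = 5, geom = 2

Step 1 — factor the characteristic polynomial to read off the algebraic multiplicities:
  χ_A(x) = (x + 3)^5

Step 2 — compute geometric multiplicities via the rank-nullity identity g(λ) = n − rank(A − λI):
  rank(A − (-3)·I) = 3, so dim ker(A − (-3)·I) = n − 3 = 2

Summary:
  λ = -3: algebraic multiplicity = 5, geometric multiplicity = 2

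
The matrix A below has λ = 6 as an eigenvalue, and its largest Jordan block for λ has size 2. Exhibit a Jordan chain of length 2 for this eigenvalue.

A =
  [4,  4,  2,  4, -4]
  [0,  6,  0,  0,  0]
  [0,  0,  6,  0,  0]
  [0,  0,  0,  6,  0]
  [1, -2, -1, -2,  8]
A Jordan chain for λ = 6 of length 2:
v_1 = (-2, 0, 0, 0, 1)ᵀ
v_2 = (1, 0, 0, 0, 0)ᵀ

Let N = A − (6)·I. We want v_2 with N^2 v_2 = 0 but N^1 v_2 ≠ 0; then v_{j-1} := N · v_j for j = 2, …, 2.

Pick v_2 = (1, 0, 0, 0, 0)ᵀ.
Then v_1 = N · v_2 = (-2, 0, 0, 0, 1)ᵀ.

Sanity check: (A − (6)·I) v_1 = (0, 0, 0, 0, 0)ᵀ = 0. ✓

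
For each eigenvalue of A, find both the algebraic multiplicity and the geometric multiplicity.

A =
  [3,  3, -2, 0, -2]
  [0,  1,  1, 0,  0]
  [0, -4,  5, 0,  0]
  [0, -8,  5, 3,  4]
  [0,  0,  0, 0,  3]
λ = 3: alg = 5, geom = 3

Step 1 — factor the characteristic polynomial to read off the algebraic multiplicities:
  χ_A(x) = (x - 3)^5

Step 2 — compute geometric multiplicities via the rank-nullity identity g(λ) = n − rank(A − λI):
  rank(A − (3)·I) = 2, so dim ker(A − (3)·I) = n − 2 = 3

Summary:
  λ = 3: algebraic multiplicity = 5, geometric multiplicity = 3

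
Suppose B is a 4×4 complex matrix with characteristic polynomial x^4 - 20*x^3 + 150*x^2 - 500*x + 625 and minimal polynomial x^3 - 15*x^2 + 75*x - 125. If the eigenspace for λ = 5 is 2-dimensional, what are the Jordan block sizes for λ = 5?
Block sizes for λ = 5: [3, 1]

Step 1 — from the characteristic polynomial, algebraic multiplicity of λ = 5 is 4. From dim ker(B − (5)·I) = 2, there are exactly 2 Jordan blocks for λ = 5.
Step 2 — from the minimal polynomial, the factor (x − 5)^3 tells us the largest block for λ = 5 has size 3.
Step 3 — with total size 4, 2 blocks, and largest block 3, the block sizes (in nonincreasing order) are [3, 1].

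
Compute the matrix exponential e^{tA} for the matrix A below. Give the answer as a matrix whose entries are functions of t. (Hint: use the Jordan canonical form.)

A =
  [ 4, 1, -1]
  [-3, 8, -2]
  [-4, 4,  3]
e^{tA} =
  [t^2*exp(5*t) - t*exp(5*t) + exp(5*t), -t^2*exp(5*t) + t*exp(5*t), t^2*exp(5*t)/2 - t*exp(5*t)]
  [t^2*exp(5*t) - 3*t*exp(5*t), -t^2*exp(5*t) + 3*t*exp(5*t) + exp(5*t), t^2*exp(5*t)/2 - 2*t*exp(5*t)]
  [-4*t*exp(5*t), 4*t*exp(5*t), -2*t*exp(5*t) + exp(5*t)]

Strategy: write A = P · J · P⁻¹ where J is a Jordan canonical form, so e^{tA} = P · e^{tJ} · P⁻¹, and e^{tJ} can be computed block-by-block.

A has Jordan form
J =
  [5, 1, 0]
  [0, 5, 1]
  [0, 0, 5]
(up to reordering of blocks).

Per-block formulas:
  For a 3×3 Jordan block J_3(5): exp(t · J_3(5)) = e^(5t)·(I + t·N + (t^2/2)·N^2), where N is the 3×3 nilpotent shift.

After assembling e^{tJ} and conjugating by P, we get:

e^{tA} =
  [t^2*exp(5*t) - t*exp(5*t) + exp(5*t), -t^2*exp(5*t) + t*exp(5*t), t^2*exp(5*t)/2 - t*exp(5*t)]
  [t^2*exp(5*t) - 3*t*exp(5*t), -t^2*exp(5*t) + 3*t*exp(5*t) + exp(5*t), t^2*exp(5*t)/2 - 2*t*exp(5*t)]
  [-4*t*exp(5*t), 4*t*exp(5*t), -2*t*exp(5*t) + exp(5*t)]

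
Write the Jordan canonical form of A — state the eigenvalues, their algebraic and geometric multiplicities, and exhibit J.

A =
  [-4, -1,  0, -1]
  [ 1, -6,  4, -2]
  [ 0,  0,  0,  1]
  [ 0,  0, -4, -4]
J_2(-5) ⊕ J_2(-2)

The characteristic polynomial is
  det(x·I − A) = x^4 + 14*x^3 + 69*x^2 + 140*x + 100 = (x + 2)^2*(x + 5)^2

Eigenvalues and multiplicities (the geometric multiplicity of λ is n − rank(A − λI), which equals the number of Jordan blocks for λ):
  λ = -5: algebraic multiplicity = 2, geometric multiplicity = 1
  λ = -2: algebraic multiplicity = 2, geometric multiplicity = 1

Determining the block sizes for each eigenvalue:
  λ = -5: one block (gm = 1), so the single block has size am = 2 → block sizes [2]
  λ = -2: one block (gm = 1), so the single block has size am = 2 → block sizes [2]

Assembling the blocks gives a Jordan form
J =
  [-5,  1,  0,  0]
  [ 0, -5,  0,  0]
  [ 0,  0, -2,  1]
  [ 0,  0,  0, -2]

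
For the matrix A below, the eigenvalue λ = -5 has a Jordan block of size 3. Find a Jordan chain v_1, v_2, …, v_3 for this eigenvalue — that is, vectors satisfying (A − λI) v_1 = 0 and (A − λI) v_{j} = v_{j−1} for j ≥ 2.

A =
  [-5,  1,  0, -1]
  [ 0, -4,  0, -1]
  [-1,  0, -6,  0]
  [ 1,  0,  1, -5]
A Jordan chain for λ = -5 of length 3:
v_1 = (-1, -1, 1, -1)ᵀ
v_2 = (0, 0, -1, 1)ᵀ
v_3 = (1, 0, 0, 0)ᵀ

Let N = A − (-5)·I. We want v_3 with N^3 v_3 = 0 but N^2 v_3 ≠ 0; then v_{j-1} := N · v_j for j = 3, …, 2.

Pick v_3 = (1, 0, 0, 0)ᵀ.
Then v_2 = N · v_3 = (0, 0, -1, 1)ᵀ.
Then v_1 = N · v_2 = (-1, -1, 1, -1)ᵀ.

Sanity check: (A − (-5)·I) v_1 = (0, 0, 0, 0)ᵀ = 0. ✓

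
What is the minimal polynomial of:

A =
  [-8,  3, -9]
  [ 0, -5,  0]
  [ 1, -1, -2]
x^2 + 10*x + 25

The characteristic polynomial is χ_A(x) = (x + 5)^3, so the eigenvalues are known. The minimal polynomial is
  m_A(x) = Π_λ (x − λ)^{k_λ}
where k_λ is the size of the *largest* Jordan block for λ (equivalently, the smallest k with (A − λI)^k v = 0 for every generalised eigenvector v of λ).

  λ = -5: largest Jordan block has size 2, contributing (x + 5)^2

So m_A(x) = (x + 5)^2 = x^2 + 10*x + 25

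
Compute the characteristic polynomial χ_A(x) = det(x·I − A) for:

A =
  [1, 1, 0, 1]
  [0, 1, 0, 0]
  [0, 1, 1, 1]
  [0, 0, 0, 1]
x^4 - 4*x^3 + 6*x^2 - 4*x + 1

Expanding det(x·I − A) (e.g. by cofactor expansion or by noting that A is similar to its Jordan form J, which has the same characteristic polynomial as A) gives
  χ_A(x) = x^4 - 4*x^3 + 6*x^2 - 4*x + 1
which factors as (x - 1)^4. The eigenvalues (with algebraic multiplicities) are λ = 1 with multiplicity 4.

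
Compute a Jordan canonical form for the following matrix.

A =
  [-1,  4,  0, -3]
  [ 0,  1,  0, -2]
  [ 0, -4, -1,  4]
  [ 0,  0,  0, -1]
J_2(-1) ⊕ J_1(-1) ⊕ J_1(1)

The characteristic polynomial is
  det(x·I − A) = x^4 + 2*x^3 - 2*x - 1 = (x - 1)*(x + 1)^3

Eigenvalues and multiplicities (the geometric multiplicity of λ is n − rank(A − λI), which equals the number of Jordan blocks for λ):
  λ = -1: algebraic multiplicity = 3, geometric multiplicity = 2
  λ = 1: algebraic multiplicity = 1, geometric multiplicity = 1

Determining the block sizes for each eigenvalue:
  λ = -1: 2 blocks summing to 3 forces exactly one block of size 2 and the rest size 1 → block sizes [2, 1]
  λ = 1: one block (gm = 1), so the single block has size am = 1 → block sizes [1]

Assembling the blocks gives a Jordan form
J =
  [-1,  1,  0, 0]
  [ 0, -1,  0, 0]
  [ 0,  0, -1, 0]
  [ 0,  0,  0, 1]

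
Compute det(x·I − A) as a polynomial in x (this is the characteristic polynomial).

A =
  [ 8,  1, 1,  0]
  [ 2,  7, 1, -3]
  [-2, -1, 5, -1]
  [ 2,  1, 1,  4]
x^4 - 24*x^3 + 216*x^2 - 864*x + 1296

Expanding det(x·I − A) (e.g. by cofactor expansion or by noting that A is similar to its Jordan form J, which has the same characteristic polynomial as A) gives
  χ_A(x) = x^4 - 24*x^3 + 216*x^2 - 864*x + 1296
which factors as (x - 6)^4. The eigenvalues (with algebraic multiplicities) are λ = 6 with multiplicity 4.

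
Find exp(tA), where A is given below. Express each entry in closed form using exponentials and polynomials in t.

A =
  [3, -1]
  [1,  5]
e^{tA} =
  [-t*exp(4*t) + exp(4*t), -t*exp(4*t)]
  [t*exp(4*t), t*exp(4*t) + exp(4*t)]

Strategy: write A = P · J · P⁻¹ where J is a Jordan canonical form, so e^{tA} = P · e^{tJ} · P⁻¹, and e^{tJ} can be computed block-by-block.

A has Jordan form
J =
  [4, 1]
  [0, 4]
(up to reordering of blocks).

Per-block formulas:
  For a 2×2 Jordan block J_2(4): exp(t · J_2(4)) = e^(4t)·(I + t·N), where N is the 2×2 nilpotent shift.

After assembling e^{tJ} and conjugating by P, we get:

e^{tA} =
  [-t*exp(4*t) + exp(4*t), -t*exp(4*t)]
  [t*exp(4*t), t*exp(4*t) + exp(4*t)]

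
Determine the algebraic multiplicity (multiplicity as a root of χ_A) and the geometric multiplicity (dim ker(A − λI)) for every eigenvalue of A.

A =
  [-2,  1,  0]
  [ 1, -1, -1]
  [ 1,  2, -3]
λ = -2: alg = 3, geom = 1

Step 1 — factor the characteristic polynomial to read off the algebraic multiplicities:
  χ_A(x) = (x + 2)^3

Step 2 — compute geometric multiplicities via the rank-nullity identity g(λ) = n − rank(A − λI):
  rank(A − (-2)·I) = 2, so dim ker(A − (-2)·I) = n − 2 = 1

Summary:
  λ = -2: algebraic multiplicity = 3, geometric multiplicity = 1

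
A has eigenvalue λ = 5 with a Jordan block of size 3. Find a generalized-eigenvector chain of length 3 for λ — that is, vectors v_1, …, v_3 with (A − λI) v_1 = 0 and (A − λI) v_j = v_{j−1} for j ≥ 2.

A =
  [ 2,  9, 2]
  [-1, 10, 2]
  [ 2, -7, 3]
A Jordan chain for λ = 5 of length 3:
v_1 = (4, 2, -3)ᵀ
v_2 = (-3, -1, 2)ᵀ
v_3 = (1, 0, 0)ᵀ

Let N = A − (5)·I. We want v_3 with N^3 v_3 = 0 but N^2 v_3 ≠ 0; then v_{j-1} := N · v_j for j = 3, …, 2.

Pick v_3 = (1, 0, 0)ᵀ.
Then v_2 = N · v_3 = (-3, -1, 2)ᵀ.
Then v_1 = N · v_2 = (4, 2, -3)ᵀ.

Sanity check: (A − (5)·I) v_1 = (0, 0, 0)ᵀ = 0. ✓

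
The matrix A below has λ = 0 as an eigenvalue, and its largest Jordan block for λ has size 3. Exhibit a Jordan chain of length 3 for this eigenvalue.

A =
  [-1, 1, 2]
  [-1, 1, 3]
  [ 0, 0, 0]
A Jordan chain for λ = 0 of length 3:
v_1 = (1, 1, 0)ᵀ
v_2 = (2, 3, 0)ᵀ
v_3 = (0, 0, 1)ᵀ

Let N = A − (0)·I. We want v_3 with N^3 v_3 = 0 but N^2 v_3 ≠ 0; then v_{j-1} := N · v_j for j = 3, …, 2.

Pick v_3 = (0, 0, 1)ᵀ.
Then v_2 = N · v_3 = (2, 3, 0)ᵀ.
Then v_1 = N · v_2 = (1, 1, 0)ᵀ.

Sanity check: (A − (0)·I) v_1 = (0, 0, 0)ᵀ = 0. ✓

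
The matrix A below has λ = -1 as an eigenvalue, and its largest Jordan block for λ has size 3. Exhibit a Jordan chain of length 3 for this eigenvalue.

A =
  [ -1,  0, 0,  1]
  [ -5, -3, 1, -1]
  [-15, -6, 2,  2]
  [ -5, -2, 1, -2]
A Jordan chain for λ = -1 of length 3:
v_1 = (-5, 0, -25, 0)ᵀ
v_2 = (0, -5, -15, -5)ᵀ
v_3 = (1, 0, 0, 0)ᵀ

Let N = A − (-1)·I. We want v_3 with N^3 v_3 = 0 but N^2 v_3 ≠ 0; then v_{j-1} := N · v_j for j = 3, …, 2.

Pick v_3 = (1, 0, 0, 0)ᵀ.
Then v_2 = N · v_3 = (0, -5, -15, -5)ᵀ.
Then v_1 = N · v_2 = (-5, 0, -25, 0)ᵀ.

Sanity check: (A − (-1)·I) v_1 = (0, 0, 0, 0)ᵀ = 0. ✓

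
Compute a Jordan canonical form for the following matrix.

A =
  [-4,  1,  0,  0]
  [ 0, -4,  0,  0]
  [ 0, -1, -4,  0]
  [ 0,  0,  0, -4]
J_2(-4) ⊕ J_1(-4) ⊕ J_1(-4)

The characteristic polynomial is
  det(x·I − A) = x^4 + 16*x^3 + 96*x^2 + 256*x + 256 = (x + 4)^4

Eigenvalues and multiplicities (the geometric multiplicity of λ is n − rank(A − λI), which equals the number of Jordan blocks for λ):
  λ = -4: algebraic multiplicity = 4, geometric multiplicity = 3

Determining the block sizes for each eigenvalue:
  λ = -4: 3 blocks summing to 4 forces exactly one block of size 2 and the rest size 1 → block sizes [2, 1, 1]

Assembling the blocks gives a Jordan form
J =
  [-4,  1,  0,  0]
  [ 0, -4,  0,  0]
  [ 0,  0, -4,  0]
  [ 0,  0,  0, -4]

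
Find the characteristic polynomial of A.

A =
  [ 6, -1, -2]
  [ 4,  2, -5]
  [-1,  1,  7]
x^3 - 15*x^2 + 75*x - 125

Expanding det(x·I − A) (e.g. by cofactor expansion or by noting that A is similar to its Jordan form J, which has the same characteristic polynomial as A) gives
  χ_A(x) = x^3 - 15*x^2 + 75*x - 125
which factors as (x - 5)^3. The eigenvalues (with algebraic multiplicities) are λ = 5 with multiplicity 3.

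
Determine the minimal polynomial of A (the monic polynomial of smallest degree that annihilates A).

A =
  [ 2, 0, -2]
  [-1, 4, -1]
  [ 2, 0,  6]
x^2 - 8*x + 16

The characteristic polynomial is χ_A(x) = (x - 4)^3, so the eigenvalues are known. The minimal polynomial is
  m_A(x) = Π_λ (x − λ)^{k_λ}
where k_λ is the size of the *largest* Jordan block for λ (equivalently, the smallest k with (A − λI)^k v = 0 for every generalised eigenvector v of λ).

  λ = 4: largest Jordan block has size 2, contributing (x − 4)^2

So m_A(x) = (x - 4)^2 = x^2 - 8*x + 16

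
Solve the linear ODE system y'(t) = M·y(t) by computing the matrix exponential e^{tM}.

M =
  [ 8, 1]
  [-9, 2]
e^{tM} =
  [3*t*exp(5*t) + exp(5*t), t*exp(5*t)]
  [-9*t*exp(5*t), -3*t*exp(5*t) + exp(5*t)]

Strategy: write M = P · J · P⁻¹ where J is a Jordan canonical form, so e^{tM} = P · e^{tJ} · P⁻¹, and e^{tJ} can be computed block-by-block.

M has Jordan form
J =
  [5, 1]
  [0, 5]
(up to reordering of blocks).

Per-block formulas:
  For a 2×2 Jordan block J_2(5): exp(t · J_2(5)) = e^(5t)·(I + t·N), where N is the 2×2 nilpotent shift.

After assembling e^{tJ} and conjugating by P, we get:

e^{tM} =
  [3*t*exp(5*t) + exp(5*t), t*exp(5*t)]
  [-9*t*exp(5*t), -3*t*exp(5*t) + exp(5*t)]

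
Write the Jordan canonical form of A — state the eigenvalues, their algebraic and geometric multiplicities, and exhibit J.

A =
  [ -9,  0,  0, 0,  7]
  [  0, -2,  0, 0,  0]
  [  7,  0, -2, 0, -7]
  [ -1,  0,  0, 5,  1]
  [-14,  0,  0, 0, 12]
J_1(-2) ⊕ J_1(-2) ⊕ J_1(-2) ⊕ J_2(5)

The characteristic polynomial is
  det(x·I − A) = x^5 - 4*x^4 - 23*x^3 + 38*x^2 + 220*x + 200 = (x - 5)^2*(x + 2)^3

Eigenvalues and multiplicities (the geometric multiplicity of λ is n − rank(A − λI), which equals the number of Jordan blocks for λ):
  λ = -2: algebraic multiplicity = 3, geometric multiplicity = 3
  λ = 5: algebraic multiplicity = 2, geometric multiplicity = 1

Determining the block sizes for each eigenvalue:
  λ = -2: gm = am = 3, so every block has size 1 → block sizes [1, 1, 1]
  λ = 5: one block (gm = 1), so the single block has size am = 2 → block sizes [2]

Assembling the blocks gives a Jordan form
J =
  [-2,  0,  0, 0, 0]
  [ 0, -2,  0, 0, 0]
  [ 0,  0, -2, 0, 0]
  [ 0,  0,  0, 5, 1]
  [ 0,  0,  0, 0, 5]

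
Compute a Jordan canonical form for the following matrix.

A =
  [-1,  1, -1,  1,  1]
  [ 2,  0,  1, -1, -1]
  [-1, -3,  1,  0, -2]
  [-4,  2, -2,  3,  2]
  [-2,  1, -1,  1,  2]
J_3(1) ⊕ J_1(1) ⊕ J_1(1)

The characteristic polynomial is
  det(x·I − A) = x^5 - 5*x^4 + 10*x^3 - 10*x^2 + 5*x - 1 = (x - 1)^5

Eigenvalues and multiplicities (the geometric multiplicity of λ is n − rank(A − λI), which equals the number of Jordan blocks for λ):
  λ = 1: algebraic multiplicity = 5, geometric multiplicity = 3

Determining the block sizes for each eigenvalue:
  λ = 1: with am = 5 and gm = 3, the partition is not yet determined (e.g. several partitions of 5 into 3 parts exist). Let N = A − (1)·I. Computing rank(N^1) = 2, rank(N^2) = 1, rank(N^3) = 0; the number of blocks of size ≥ j is rank(N^{j−1}) − rank(N^j), giving [3, 1, 1]. So we have 1 block(s) of size 3, 2 block(s) of size 1 → block sizes [3, 1, 1]

Assembling the blocks gives a Jordan form
J =
  [1, 1, 0, 0, 0]
  [0, 1, 1, 0, 0]
  [0, 0, 1, 0, 0]
  [0, 0, 0, 1, 0]
  [0, 0, 0, 0, 1]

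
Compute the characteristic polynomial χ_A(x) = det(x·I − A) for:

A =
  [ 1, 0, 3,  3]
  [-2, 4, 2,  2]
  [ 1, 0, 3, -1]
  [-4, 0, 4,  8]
x^4 - 16*x^3 + 96*x^2 - 256*x + 256

Expanding det(x·I − A) (e.g. by cofactor expansion or by noting that A is similar to its Jordan form J, which has the same characteristic polynomial as A) gives
  χ_A(x) = x^4 - 16*x^3 + 96*x^2 - 256*x + 256
which factors as (x - 4)^4. The eigenvalues (with algebraic multiplicities) are λ = 4 with multiplicity 4.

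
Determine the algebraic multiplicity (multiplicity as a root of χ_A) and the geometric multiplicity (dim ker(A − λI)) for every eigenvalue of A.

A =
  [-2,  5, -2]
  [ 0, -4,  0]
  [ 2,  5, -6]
λ = -4: alg = 3, geom = 2

Step 1 — factor the characteristic polynomial to read off the algebraic multiplicities:
  χ_A(x) = (x + 4)^3

Step 2 — compute geometric multiplicities via the rank-nullity identity g(λ) = n − rank(A − λI):
  rank(A − (-4)·I) = 1, so dim ker(A − (-4)·I) = n − 1 = 2

Summary:
  λ = -4: algebraic multiplicity = 3, geometric multiplicity = 2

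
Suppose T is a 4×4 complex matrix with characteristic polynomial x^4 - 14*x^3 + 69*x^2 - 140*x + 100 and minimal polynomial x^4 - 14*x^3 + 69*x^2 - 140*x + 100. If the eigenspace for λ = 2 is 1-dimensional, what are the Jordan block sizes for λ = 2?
Block sizes for λ = 2: [2]

Step 1 — from the characteristic polynomial, algebraic multiplicity of λ = 2 is 2. From dim ker(T − (2)·I) = 1, there are exactly 1 Jordan blocks for λ = 2.
Step 2 — from the minimal polynomial, the factor (x − 2)^2 tells us the largest block for λ = 2 has size 2.
Step 3 — with total size 2, 1 blocks, and largest block 2, the block sizes (in nonincreasing order) are [2].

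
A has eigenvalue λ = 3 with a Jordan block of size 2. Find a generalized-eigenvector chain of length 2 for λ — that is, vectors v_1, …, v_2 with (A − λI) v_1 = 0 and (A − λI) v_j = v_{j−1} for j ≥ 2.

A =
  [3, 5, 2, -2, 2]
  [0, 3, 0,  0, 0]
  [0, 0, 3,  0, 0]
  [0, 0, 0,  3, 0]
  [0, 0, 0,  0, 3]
A Jordan chain for λ = 3 of length 2:
v_1 = (5, 0, 0, 0, 0)ᵀ
v_2 = (0, 1, 0, 0, 0)ᵀ

Let N = A − (3)·I. We want v_2 with N^2 v_2 = 0 but N^1 v_2 ≠ 0; then v_{j-1} := N · v_j for j = 2, …, 2.

Pick v_2 = (0, 1, 0, 0, 0)ᵀ.
Then v_1 = N · v_2 = (5, 0, 0, 0, 0)ᵀ.

Sanity check: (A − (3)·I) v_1 = (0, 0, 0, 0, 0)ᵀ = 0. ✓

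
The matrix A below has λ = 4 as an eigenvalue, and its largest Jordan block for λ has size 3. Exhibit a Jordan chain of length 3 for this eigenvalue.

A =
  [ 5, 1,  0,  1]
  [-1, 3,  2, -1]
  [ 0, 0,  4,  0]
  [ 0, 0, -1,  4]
A Jordan chain for λ = 4 of length 3:
v_1 = (1, -1, 0, 0)ᵀ
v_2 = (0, 2, 0, -1)ᵀ
v_3 = (0, 0, 1, 0)ᵀ

Let N = A − (4)·I. We want v_3 with N^3 v_3 = 0 but N^2 v_3 ≠ 0; then v_{j-1} := N · v_j for j = 3, …, 2.

Pick v_3 = (0, 0, 1, 0)ᵀ.
Then v_2 = N · v_3 = (0, 2, 0, -1)ᵀ.
Then v_1 = N · v_2 = (1, -1, 0, 0)ᵀ.

Sanity check: (A − (4)·I) v_1 = (0, 0, 0, 0)ᵀ = 0. ✓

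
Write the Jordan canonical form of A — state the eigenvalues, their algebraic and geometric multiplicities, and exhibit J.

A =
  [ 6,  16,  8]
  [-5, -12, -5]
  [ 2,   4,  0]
J_2(-2) ⊕ J_1(-2)

The characteristic polynomial is
  det(x·I − A) = x^3 + 6*x^2 + 12*x + 8 = (x + 2)^3

Eigenvalues and multiplicities (the geometric multiplicity of λ is n − rank(A − λI), which equals the number of Jordan blocks for λ):
  λ = -2: algebraic multiplicity = 3, geometric multiplicity = 2

Determining the block sizes for each eigenvalue:
  λ = -2: 2 blocks summing to 3 forces exactly one block of size 2 and the rest size 1 → block sizes [2, 1]

Assembling the blocks gives a Jordan form
J =
  [-2,  1,  0]
  [ 0, -2,  0]
  [ 0,  0, -2]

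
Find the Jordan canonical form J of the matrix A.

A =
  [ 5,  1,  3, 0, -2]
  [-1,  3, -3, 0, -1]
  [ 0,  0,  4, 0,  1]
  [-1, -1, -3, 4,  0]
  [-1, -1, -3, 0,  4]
J_3(4) ⊕ J_1(4) ⊕ J_1(4)

The characteristic polynomial is
  det(x·I − A) = x^5 - 20*x^4 + 160*x^3 - 640*x^2 + 1280*x - 1024 = (x - 4)^5

Eigenvalues and multiplicities (the geometric multiplicity of λ is n − rank(A − λI), which equals the number of Jordan blocks for λ):
  λ = 4: algebraic multiplicity = 5, geometric multiplicity = 3

Determining the block sizes for each eigenvalue:
  λ = 4: with am = 5 and gm = 3, the partition is not yet determined (e.g. several partitions of 5 into 3 parts exist). Let N = A − (4)·I. Computing rank(N^1) = 2, rank(N^2) = 1, rank(N^3) = 0; the number of blocks of size ≥ j is rank(N^{j−1}) − rank(N^j), giving [3, 1, 1]. So we have 1 block(s) of size 3, 2 block(s) of size 1 → block sizes [3, 1, 1]

Assembling the blocks gives a Jordan form
J =
  [4, 1, 0, 0, 0]
  [0, 4, 1, 0, 0]
  [0, 0, 4, 0, 0]
  [0, 0, 0, 4, 0]
  [0, 0, 0, 0, 4]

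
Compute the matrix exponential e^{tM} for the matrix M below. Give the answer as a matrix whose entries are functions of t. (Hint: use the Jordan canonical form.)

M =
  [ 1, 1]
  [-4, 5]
e^{tM} =
  [-2*t*exp(3*t) + exp(3*t), t*exp(3*t)]
  [-4*t*exp(3*t), 2*t*exp(3*t) + exp(3*t)]

Strategy: write M = P · J · P⁻¹ where J is a Jordan canonical form, so e^{tM} = P · e^{tJ} · P⁻¹, and e^{tJ} can be computed block-by-block.

M has Jordan form
J =
  [3, 1]
  [0, 3]
(up to reordering of blocks).

Per-block formulas:
  For a 2×2 Jordan block J_2(3): exp(t · J_2(3)) = e^(3t)·(I + t·N), where N is the 2×2 nilpotent shift.

After assembling e^{tJ} and conjugating by P, we get:

e^{tM} =
  [-2*t*exp(3*t) + exp(3*t), t*exp(3*t)]
  [-4*t*exp(3*t), 2*t*exp(3*t) + exp(3*t)]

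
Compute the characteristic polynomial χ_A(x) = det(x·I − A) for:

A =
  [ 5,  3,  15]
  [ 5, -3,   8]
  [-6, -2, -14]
x^3 + 12*x^2 + 48*x + 64

Expanding det(x·I − A) (e.g. by cofactor expansion or by noting that A is similar to its Jordan form J, which has the same characteristic polynomial as A) gives
  χ_A(x) = x^3 + 12*x^2 + 48*x + 64
which factors as (x + 4)^3. The eigenvalues (with algebraic multiplicities) are λ = -4 with multiplicity 3.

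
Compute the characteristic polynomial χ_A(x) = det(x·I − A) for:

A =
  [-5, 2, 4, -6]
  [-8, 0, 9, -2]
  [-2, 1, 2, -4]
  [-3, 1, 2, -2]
x^4 + 5*x^3 + 3*x^2 - 9*x

Expanding det(x·I − A) (e.g. by cofactor expansion or by noting that A is similar to its Jordan form J, which has the same characteristic polynomial as A) gives
  χ_A(x) = x^4 + 5*x^3 + 3*x^2 - 9*x
which factors as x*(x - 1)*(x + 3)^2. The eigenvalues (with algebraic multiplicities) are λ = -3 with multiplicity 2, λ = 0 with multiplicity 1, λ = 1 with multiplicity 1.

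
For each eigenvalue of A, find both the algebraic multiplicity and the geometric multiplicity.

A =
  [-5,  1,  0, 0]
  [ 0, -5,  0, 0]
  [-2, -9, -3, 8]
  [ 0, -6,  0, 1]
λ = -5: alg = 2, geom = 1; λ = -3: alg = 1, geom = 1; λ = 1: alg = 1, geom = 1

Step 1 — factor the characteristic polynomial to read off the algebraic multiplicities:
  χ_A(x) = (x - 1)*(x + 3)*(x + 5)^2

Step 2 — compute geometric multiplicities via the rank-nullity identity g(λ) = n − rank(A − λI):
  rank(A − (-5)·I) = 3, so dim ker(A − (-5)·I) = n − 3 = 1
  rank(A − (-3)·I) = 3, so dim ker(A − (-3)·I) = n − 3 = 1
  rank(A − (1)·I) = 3, so dim ker(A − (1)·I) = n − 3 = 1

Summary:
  λ = -5: algebraic multiplicity = 2, geometric multiplicity = 1
  λ = -3: algebraic multiplicity = 1, geometric multiplicity = 1
  λ = 1: algebraic multiplicity = 1, geometric multiplicity = 1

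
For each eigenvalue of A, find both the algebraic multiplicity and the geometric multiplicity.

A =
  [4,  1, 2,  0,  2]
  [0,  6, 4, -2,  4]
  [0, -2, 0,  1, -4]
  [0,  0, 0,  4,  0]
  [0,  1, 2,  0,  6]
λ = 4: alg = 5, geom = 3

Step 1 — factor the characteristic polynomial to read off the algebraic multiplicities:
  χ_A(x) = (x - 4)^5

Step 2 — compute geometric multiplicities via the rank-nullity identity g(λ) = n − rank(A − λI):
  rank(A − (4)·I) = 2, so dim ker(A − (4)·I) = n − 2 = 3

Summary:
  λ = 4: algebraic multiplicity = 5, geometric multiplicity = 3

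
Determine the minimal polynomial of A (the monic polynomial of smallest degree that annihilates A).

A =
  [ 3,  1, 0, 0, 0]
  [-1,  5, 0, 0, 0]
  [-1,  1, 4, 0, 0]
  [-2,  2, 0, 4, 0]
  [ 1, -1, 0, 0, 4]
x^2 - 8*x + 16

The characteristic polynomial is χ_A(x) = (x - 4)^5, so the eigenvalues are known. The minimal polynomial is
  m_A(x) = Π_λ (x − λ)^{k_λ}
where k_λ is the size of the *largest* Jordan block for λ (equivalently, the smallest k with (A − λI)^k v = 0 for every generalised eigenvector v of λ).

  λ = 4: largest Jordan block has size 2, contributing (x − 4)^2

So m_A(x) = (x - 4)^2 = x^2 - 8*x + 16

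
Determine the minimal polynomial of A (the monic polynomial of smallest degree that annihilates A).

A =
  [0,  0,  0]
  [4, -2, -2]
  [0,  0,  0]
x^2 + 2*x

The characteristic polynomial is χ_A(x) = x^2*(x + 2), so the eigenvalues are known. The minimal polynomial is
  m_A(x) = Π_λ (x − λ)^{k_λ}
where k_λ is the size of the *largest* Jordan block for λ (equivalently, the smallest k with (A − λI)^k v = 0 for every generalised eigenvector v of λ).

  λ = -2: largest Jordan block has size 1, contributing (x + 2)
  λ = 0: largest Jordan block has size 1, contributing (x − 0)

So m_A(x) = x*(x + 2) = x^2 + 2*x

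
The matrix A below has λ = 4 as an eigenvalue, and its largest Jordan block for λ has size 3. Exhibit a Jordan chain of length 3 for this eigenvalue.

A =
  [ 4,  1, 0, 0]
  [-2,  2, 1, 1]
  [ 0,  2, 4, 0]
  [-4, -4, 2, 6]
A Jordan chain for λ = 4 of length 3:
v_1 = (-2, 0, -4, 0)ᵀ
v_2 = (0, -2, 0, -4)ᵀ
v_3 = (1, 0, 0, 0)ᵀ

Let N = A − (4)·I. We want v_3 with N^3 v_3 = 0 but N^2 v_3 ≠ 0; then v_{j-1} := N · v_j for j = 3, …, 2.

Pick v_3 = (1, 0, 0, 0)ᵀ.
Then v_2 = N · v_3 = (0, -2, 0, -4)ᵀ.
Then v_1 = N · v_2 = (-2, 0, -4, 0)ᵀ.

Sanity check: (A − (4)·I) v_1 = (0, 0, 0, 0)ᵀ = 0. ✓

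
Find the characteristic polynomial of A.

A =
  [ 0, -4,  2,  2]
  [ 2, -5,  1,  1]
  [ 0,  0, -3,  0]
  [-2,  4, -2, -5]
x^4 + 13*x^3 + 63*x^2 + 135*x + 108

Expanding det(x·I − A) (e.g. by cofactor expansion or by noting that A is similar to its Jordan form J, which has the same characteristic polynomial as A) gives
  χ_A(x) = x^4 + 13*x^3 + 63*x^2 + 135*x + 108
which factors as (x + 3)^3*(x + 4). The eigenvalues (with algebraic multiplicities) are λ = -4 with multiplicity 1, λ = -3 with multiplicity 3.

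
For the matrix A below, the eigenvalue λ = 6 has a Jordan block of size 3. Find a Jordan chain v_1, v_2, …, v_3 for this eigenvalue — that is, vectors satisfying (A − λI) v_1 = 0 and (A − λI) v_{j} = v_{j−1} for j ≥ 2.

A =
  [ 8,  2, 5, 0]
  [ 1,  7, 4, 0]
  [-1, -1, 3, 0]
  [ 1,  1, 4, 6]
A Jordan chain for λ = 6 of length 3:
v_1 = (1, -1, 0, -1)ᵀ
v_2 = (2, 1, -1, 1)ᵀ
v_3 = (1, 0, 0, 0)ᵀ

Let N = A − (6)·I. We want v_3 with N^3 v_3 = 0 but N^2 v_3 ≠ 0; then v_{j-1} := N · v_j for j = 3, …, 2.

Pick v_3 = (1, 0, 0, 0)ᵀ.
Then v_2 = N · v_3 = (2, 1, -1, 1)ᵀ.
Then v_1 = N · v_2 = (1, -1, 0, -1)ᵀ.

Sanity check: (A − (6)·I) v_1 = (0, 0, 0, 0)ᵀ = 0. ✓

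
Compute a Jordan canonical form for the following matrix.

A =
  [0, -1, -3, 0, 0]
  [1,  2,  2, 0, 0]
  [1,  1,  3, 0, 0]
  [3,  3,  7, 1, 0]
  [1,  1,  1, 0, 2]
J_1(1) ⊕ J_1(1) ⊕ J_2(2) ⊕ J_1(2)

The characteristic polynomial is
  det(x·I − A) = x^5 - 8*x^4 + 25*x^3 - 38*x^2 + 28*x - 8 = (x - 2)^3*(x - 1)^2

Eigenvalues and multiplicities (the geometric multiplicity of λ is n − rank(A − λI), which equals the number of Jordan blocks for λ):
  λ = 1: algebraic multiplicity = 2, geometric multiplicity = 2
  λ = 2: algebraic multiplicity = 3, geometric multiplicity = 2

Determining the block sizes for each eigenvalue:
  λ = 1: gm = am = 2, so every block has size 1 → block sizes [1, 1]
  λ = 2: 2 blocks summing to 3 forces exactly one block of size 2 and the rest size 1 → block sizes [2, 1]

Assembling the blocks gives a Jordan form
J =
  [1, 0, 0, 0, 0]
  [0, 1, 0, 0, 0]
  [0, 0, 2, 1, 0]
  [0, 0, 0, 2, 0]
  [0, 0, 0, 0, 2]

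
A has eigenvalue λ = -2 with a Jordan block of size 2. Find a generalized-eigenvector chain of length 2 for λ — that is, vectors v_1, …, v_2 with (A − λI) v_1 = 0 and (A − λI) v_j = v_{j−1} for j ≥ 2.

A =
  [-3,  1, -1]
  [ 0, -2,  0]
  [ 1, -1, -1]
A Jordan chain for λ = -2 of length 2:
v_1 = (-1, 0, 1)ᵀ
v_2 = (1, 0, 0)ᵀ

Let N = A − (-2)·I. We want v_2 with N^2 v_2 = 0 but N^1 v_2 ≠ 0; then v_{j-1} := N · v_j for j = 2, …, 2.

Pick v_2 = (1, 0, 0)ᵀ.
Then v_1 = N · v_2 = (-1, 0, 1)ᵀ.

Sanity check: (A − (-2)·I) v_1 = (0, 0, 0)ᵀ = 0. ✓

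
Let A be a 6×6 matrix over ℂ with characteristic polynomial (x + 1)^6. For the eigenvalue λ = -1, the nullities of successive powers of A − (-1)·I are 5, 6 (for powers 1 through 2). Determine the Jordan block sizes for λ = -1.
Block sizes for λ = -1: [2, 1, 1, 1, 1]

From the dimensions of kernels of powers, the number of Jordan blocks of size at least j is d_j − d_{j−1} where d_j = dim ker(N^j) (with d_0 = 0). Computing the differences gives [5, 1].
The number of blocks of size exactly k is (#blocks of size ≥ k) − (#blocks of size ≥ k + 1), so the partition is: 4 block(s) of size 1, 1 block(s) of size 2.
In nonincreasing order the block sizes are [2, 1, 1, 1, 1].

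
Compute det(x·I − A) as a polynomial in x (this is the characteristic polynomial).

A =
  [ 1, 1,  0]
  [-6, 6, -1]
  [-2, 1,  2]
x^3 - 9*x^2 + 27*x - 27

Expanding det(x·I − A) (e.g. by cofactor expansion or by noting that A is similar to its Jordan form J, which has the same characteristic polynomial as A) gives
  χ_A(x) = x^3 - 9*x^2 + 27*x - 27
which factors as (x - 3)^3. The eigenvalues (with algebraic multiplicities) are λ = 3 with multiplicity 3.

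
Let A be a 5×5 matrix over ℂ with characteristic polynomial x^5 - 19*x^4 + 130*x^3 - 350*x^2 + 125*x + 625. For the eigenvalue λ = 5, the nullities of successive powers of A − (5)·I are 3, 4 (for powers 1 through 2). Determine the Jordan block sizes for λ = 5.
Block sizes for λ = 5: [2, 1, 1]

From the dimensions of kernels of powers, the number of Jordan blocks of size at least j is d_j − d_{j−1} where d_j = dim ker(N^j) (with d_0 = 0). Computing the differences gives [3, 1].
The number of blocks of size exactly k is (#blocks of size ≥ k) − (#blocks of size ≥ k + 1), so the partition is: 2 block(s) of size 1, 1 block(s) of size 2.
In nonincreasing order the block sizes are [2, 1, 1].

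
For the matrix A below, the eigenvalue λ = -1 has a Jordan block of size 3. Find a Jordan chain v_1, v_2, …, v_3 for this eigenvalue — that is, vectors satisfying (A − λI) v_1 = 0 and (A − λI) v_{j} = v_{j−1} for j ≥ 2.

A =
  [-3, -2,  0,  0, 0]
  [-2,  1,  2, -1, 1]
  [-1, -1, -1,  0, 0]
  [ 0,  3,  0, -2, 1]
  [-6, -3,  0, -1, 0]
A Jordan chain for λ = -1 of length 3:
v_1 = (8, -8, 4, -12, 12)ᵀ
v_2 = (-2, -2, -1, 0, -6)ᵀ
v_3 = (1, 0, 0, 0, 0)ᵀ

Let N = A − (-1)·I. We want v_3 with N^3 v_3 = 0 but N^2 v_3 ≠ 0; then v_{j-1} := N · v_j for j = 3, …, 2.

Pick v_3 = (1, 0, 0, 0, 0)ᵀ.
Then v_2 = N · v_3 = (-2, -2, -1, 0, -6)ᵀ.
Then v_1 = N · v_2 = (8, -8, 4, -12, 12)ᵀ.

Sanity check: (A − (-1)·I) v_1 = (0, 0, 0, 0, 0)ᵀ = 0. ✓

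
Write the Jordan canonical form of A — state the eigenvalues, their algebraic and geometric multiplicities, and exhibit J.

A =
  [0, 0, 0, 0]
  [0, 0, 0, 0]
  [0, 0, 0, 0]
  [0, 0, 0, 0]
J_1(0) ⊕ J_1(0) ⊕ J_1(0) ⊕ J_1(0)

The characteristic polynomial is
  det(x·I − A) = x^4

Eigenvalues and multiplicities (the geometric multiplicity of λ is n − rank(A − λI), which equals the number of Jordan blocks for λ):
  λ = 0: algebraic multiplicity = 4, geometric multiplicity = 4

Determining the block sizes for each eigenvalue:
  λ = 0: gm = am = 4, so every block has size 1 → block sizes [1, 1, 1, 1]

Assembling the blocks gives a Jordan form
J =
  [0, 0, 0, 0]
  [0, 0, 0, 0]
  [0, 0, 0, 0]
  [0, 0, 0, 0]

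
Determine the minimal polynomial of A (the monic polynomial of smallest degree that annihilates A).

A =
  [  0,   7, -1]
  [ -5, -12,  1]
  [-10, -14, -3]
x^2 + 10*x + 25

The characteristic polynomial is χ_A(x) = (x + 5)^3, so the eigenvalues are known. The minimal polynomial is
  m_A(x) = Π_λ (x − λ)^{k_λ}
where k_λ is the size of the *largest* Jordan block for λ (equivalently, the smallest k with (A − λI)^k v = 0 for every generalised eigenvector v of λ).

  λ = -5: largest Jordan block has size 2, contributing (x + 5)^2

So m_A(x) = (x + 5)^2 = x^2 + 10*x + 25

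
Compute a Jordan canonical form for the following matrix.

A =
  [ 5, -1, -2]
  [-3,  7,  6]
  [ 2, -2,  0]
J_2(4) ⊕ J_1(4)

The characteristic polynomial is
  det(x·I − A) = x^3 - 12*x^2 + 48*x - 64 = (x - 4)^3

Eigenvalues and multiplicities (the geometric multiplicity of λ is n − rank(A − λI), which equals the number of Jordan blocks for λ):
  λ = 4: algebraic multiplicity = 3, geometric multiplicity = 2

Determining the block sizes for each eigenvalue:
  λ = 4: 2 blocks summing to 3 forces exactly one block of size 2 and the rest size 1 → block sizes [2, 1]

Assembling the blocks gives a Jordan form
J =
  [4, 1, 0]
  [0, 4, 0]
  [0, 0, 4]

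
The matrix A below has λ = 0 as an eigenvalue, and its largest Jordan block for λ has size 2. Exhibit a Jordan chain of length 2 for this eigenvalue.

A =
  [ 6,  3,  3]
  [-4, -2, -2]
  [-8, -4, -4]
A Jordan chain for λ = 0 of length 2:
v_1 = (6, -4, -8)ᵀ
v_2 = (1, 0, 0)ᵀ

Let N = A − (0)·I. We want v_2 with N^2 v_2 = 0 but N^1 v_2 ≠ 0; then v_{j-1} := N · v_j for j = 2, …, 2.

Pick v_2 = (1, 0, 0)ᵀ.
Then v_1 = N · v_2 = (6, -4, -8)ᵀ.

Sanity check: (A − (0)·I) v_1 = (0, 0, 0)ᵀ = 0. ✓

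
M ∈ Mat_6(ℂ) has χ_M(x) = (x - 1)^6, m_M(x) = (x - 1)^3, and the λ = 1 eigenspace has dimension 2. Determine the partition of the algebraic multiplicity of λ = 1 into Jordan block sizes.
Block sizes for λ = 1: [3, 3]

Step 1 — from the characteristic polynomial, algebraic multiplicity of λ = 1 is 6. From dim ker(M − (1)·I) = 2, there are exactly 2 Jordan blocks for λ = 1.
Step 2 — from the minimal polynomial, the factor (x − 1)^3 tells us the largest block for λ = 1 has size 3.
Step 3 — with total size 6, 2 blocks, and largest block 3, the block sizes (in nonincreasing order) are [3, 3].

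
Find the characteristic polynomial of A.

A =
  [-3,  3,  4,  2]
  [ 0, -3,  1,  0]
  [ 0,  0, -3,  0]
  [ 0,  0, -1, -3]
x^4 + 12*x^3 + 54*x^2 + 108*x + 81

Expanding det(x·I − A) (e.g. by cofactor expansion or by noting that A is similar to its Jordan form J, which has the same characteristic polynomial as A) gives
  χ_A(x) = x^4 + 12*x^3 + 54*x^2 + 108*x + 81
which factors as (x + 3)^4. The eigenvalues (with algebraic multiplicities) are λ = -3 with multiplicity 4.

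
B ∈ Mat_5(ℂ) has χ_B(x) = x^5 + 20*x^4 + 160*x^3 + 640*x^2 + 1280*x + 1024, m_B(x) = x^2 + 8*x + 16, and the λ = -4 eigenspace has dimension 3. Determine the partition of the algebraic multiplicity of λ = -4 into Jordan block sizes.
Block sizes for λ = -4: [2, 2, 1]

Step 1 — from the characteristic polynomial, algebraic multiplicity of λ = -4 is 5. From dim ker(B − (-4)·I) = 3, there are exactly 3 Jordan blocks for λ = -4.
Step 2 — from the minimal polynomial, the factor (x + 4)^2 tells us the largest block for λ = -4 has size 2.
Step 3 — with total size 5, 3 blocks, and largest block 2, the block sizes (in nonincreasing order) are [2, 2, 1].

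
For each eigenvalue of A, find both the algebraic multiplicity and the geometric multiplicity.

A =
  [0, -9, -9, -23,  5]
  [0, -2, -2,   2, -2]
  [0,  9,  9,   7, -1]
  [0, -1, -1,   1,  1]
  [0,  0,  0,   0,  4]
λ = 0: alg = 2, geom = 2; λ = 4: alg = 3, geom = 2

Step 1 — factor the characteristic polynomial to read off the algebraic multiplicities:
  χ_A(x) = x^2*(x - 4)^3

Step 2 — compute geometric multiplicities via the rank-nullity identity g(λ) = n − rank(A − λI):
  rank(A − (0)·I) = 3, so dim ker(A − (0)·I) = n − 3 = 2
  rank(A − (4)·I) = 3, so dim ker(A − (4)·I) = n − 3 = 2

Summary:
  λ = 0: algebraic multiplicity = 2, geometric multiplicity = 2
  λ = 4: algebraic multiplicity = 3, geometric multiplicity = 2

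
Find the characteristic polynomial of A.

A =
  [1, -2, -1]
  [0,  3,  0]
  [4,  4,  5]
x^3 - 9*x^2 + 27*x - 27

Expanding det(x·I − A) (e.g. by cofactor expansion or by noting that A is similar to its Jordan form J, which has the same characteristic polynomial as A) gives
  χ_A(x) = x^3 - 9*x^2 + 27*x - 27
which factors as (x - 3)^3. The eigenvalues (with algebraic multiplicities) are λ = 3 with multiplicity 3.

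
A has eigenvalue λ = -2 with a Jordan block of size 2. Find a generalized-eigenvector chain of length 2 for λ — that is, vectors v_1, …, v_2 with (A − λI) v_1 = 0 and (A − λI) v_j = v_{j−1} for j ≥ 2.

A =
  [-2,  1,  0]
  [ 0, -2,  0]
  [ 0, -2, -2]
A Jordan chain for λ = -2 of length 2:
v_1 = (1, 0, -2)ᵀ
v_2 = (0, 1, 0)ᵀ

Let N = A − (-2)·I. We want v_2 with N^2 v_2 = 0 but N^1 v_2 ≠ 0; then v_{j-1} := N · v_j for j = 2, …, 2.

Pick v_2 = (0, 1, 0)ᵀ.
Then v_1 = N · v_2 = (1, 0, -2)ᵀ.

Sanity check: (A − (-2)·I) v_1 = (0, 0, 0)ᵀ = 0. ✓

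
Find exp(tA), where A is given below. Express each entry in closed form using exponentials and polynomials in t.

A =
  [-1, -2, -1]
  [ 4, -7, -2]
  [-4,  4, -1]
e^{tA} =
  [2*t*exp(-3*t) + exp(-3*t), -2*t*exp(-3*t), -t*exp(-3*t)]
  [4*t*exp(-3*t), -4*t*exp(-3*t) + exp(-3*t), -2*t*exp(-3*t)]
  [-4*t*exp(-3*t), 4*t*exp(-3*t), 2*t*exp(-3*t) + exp(-3*t)]

Strategy: write A = P · J · P⁻¹ where J is a Jordan canonical form, so e^{tA} = P · e^{tJ} · P⁻¹, and e^{tJ} can be computed block-by-block.

A has Jordan form
J =
  [-3,  1,  0]
  [ 0, -3,  0]
  [ 0,  0, -3]
(up to reordering of blocks).

Per-block formulas:
  For a 2×2 Jordan block J_2(-3): exp(t · J_2(-3)) = e^(-3t)·(I + t·N), where N is the 2×2 nilpotent shift.
  For a 1×1 block at λ = -3: exp(t · [-3]) = [e^(-3t)].

After assembling e^{tJ} and conjugating by P, we get:

e^{tA} =
  [2*t*exp(-3*t) + exp(-3*t), -2*t*exp(-3*t), -t*exp(-3*t)]
  [4*t*exp(-3*t), -4*t*exp(-3*t) + exp(-3*t), -2*t*exp(-3*t)]
  [-4*t*exp(-3*t), 4*t*exp(-3*t), 2*t*exp(-3*t) + exp(-3*t)]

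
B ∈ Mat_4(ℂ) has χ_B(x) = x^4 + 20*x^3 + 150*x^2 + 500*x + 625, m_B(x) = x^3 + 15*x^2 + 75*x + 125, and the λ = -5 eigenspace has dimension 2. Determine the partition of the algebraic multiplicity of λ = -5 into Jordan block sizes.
Block sizes for λ = -5: [3, 1]

Step 1 — from the characteristic polynomial, algebraic multiplicity of λ = -5 is 4. From dim ker(B − (-5)·I) = 2, there are exactly 2 Jordan blocks for λ = -5.
Step 2 — from the minimal polynomial, the factor (x + 5)^3 tells us the largest block for λ = -5 has size 3.
Step 3 — with total size 4, 2 blocks, and largest block 3, the block sizes (in nonincreasing order) are [3, 1].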